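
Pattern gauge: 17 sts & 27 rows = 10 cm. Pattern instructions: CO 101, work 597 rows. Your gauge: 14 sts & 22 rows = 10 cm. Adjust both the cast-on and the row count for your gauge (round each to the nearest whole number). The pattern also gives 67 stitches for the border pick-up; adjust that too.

Cast on 83 stitches; work 486 rows; border pick-up 55 stitches.

Stitches: 101 × 14/17 = 83.18 → 83.
Rows: 597 × 22/27 = 486.44 → 486.
border pick-up: 67 × 14/17 = 55.18 → 55.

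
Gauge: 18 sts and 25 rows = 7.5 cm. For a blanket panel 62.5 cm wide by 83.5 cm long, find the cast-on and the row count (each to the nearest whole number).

Cast on 150 stitches and work 278 rows.

Stitch gauge = 18/7.5 = 2.4 sts/cm; 62.5 × 2.4 = 150.00 → 150 sts.
Row gauge = 25/7.5 = 3.333 rows/cm; 83.5 × 3.333 = 278.33 → 278 rows.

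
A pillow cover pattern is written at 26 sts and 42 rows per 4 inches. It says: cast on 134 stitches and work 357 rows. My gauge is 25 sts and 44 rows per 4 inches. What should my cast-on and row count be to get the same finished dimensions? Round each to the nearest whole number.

Stitches: 134 × 25/26 = 128.85 → 129.
Rows: 357 × 44/42 = 374.00 → 374.

Cast on 129 stitches; work 374 rows.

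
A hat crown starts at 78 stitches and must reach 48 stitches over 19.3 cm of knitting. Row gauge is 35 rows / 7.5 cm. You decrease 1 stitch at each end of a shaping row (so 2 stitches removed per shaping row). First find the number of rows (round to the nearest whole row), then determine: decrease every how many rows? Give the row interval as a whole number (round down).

Rows = 19.3 × 4.667 = 90.1 → 90 rows.
Stitches to remove: 30 → 15 shaping rows (at 2 st each).
90 / 15 = 6.00 → every 6 rows.

Decrease every 6th row.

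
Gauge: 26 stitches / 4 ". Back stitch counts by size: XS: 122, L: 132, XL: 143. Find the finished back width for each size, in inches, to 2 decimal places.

XS 18.77 inches; L 20.31 inches; XL 22.00 inches.

26/4 = 6.5 sts per in.
XS: 122 / 6.5 = 18.769 → 18.77 in.
L: 132 / 6.5 = 20.308 → 20.31 in.
XL: 143 / 6.5 = 22.000 → 22.00 in.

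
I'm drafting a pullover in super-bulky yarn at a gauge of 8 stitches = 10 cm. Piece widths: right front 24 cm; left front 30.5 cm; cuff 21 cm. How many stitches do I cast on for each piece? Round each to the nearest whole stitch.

right front 19; left front 24; cuff 17.

Rate = 8/10 = 0.8 sts per cm.
right front: 24 × 0.8 = 19.20 → 19.
left front: 30.5 × 0.8 = 24.40 → 24.
cuff: 21 × 0.8 = 16.80 → 17.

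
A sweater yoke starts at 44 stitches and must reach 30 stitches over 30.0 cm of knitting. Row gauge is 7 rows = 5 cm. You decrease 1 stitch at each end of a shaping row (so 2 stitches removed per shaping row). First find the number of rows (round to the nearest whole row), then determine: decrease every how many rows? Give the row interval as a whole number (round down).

Rows = 30.0 × 1.4 = 42.0 → 42 rows.
Stitches to remove: 14 → 7 shaping rows (at 2 st each).
42 / 7 = 6.00 → every 6 rows.

Decrease every 6th row.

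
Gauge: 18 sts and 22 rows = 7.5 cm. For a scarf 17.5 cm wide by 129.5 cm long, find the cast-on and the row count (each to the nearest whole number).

Cast on 42 stitches and work 380 rows.

Stitch gauge = 18/7.5 = 2.4 sts/cm; 17.5 × 2.4 = 42.00 → 42 sts.
Row gauge = 22/7.5 = 2.933 rows/cm; 129.5 × 2.933 = 379.87 → 380 rows.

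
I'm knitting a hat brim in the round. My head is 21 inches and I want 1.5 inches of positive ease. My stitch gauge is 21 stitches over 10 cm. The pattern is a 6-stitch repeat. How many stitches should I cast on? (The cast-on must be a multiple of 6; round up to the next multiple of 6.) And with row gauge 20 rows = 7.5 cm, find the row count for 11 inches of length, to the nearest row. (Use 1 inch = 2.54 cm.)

Cast on 126 stitches; work 75 rows.

Finished = 21 + 1.5 = 22.5 inches.
22.5 inches × 2.54 = 57.15 cm.
21/10 = 2.1 sts per cm; 57.15 × 2.1 = 120.02 sts.
Next multiple of 6 → 126.
11 inches = 27.94 cm; × 2.667 = 74.51 → 75 rows.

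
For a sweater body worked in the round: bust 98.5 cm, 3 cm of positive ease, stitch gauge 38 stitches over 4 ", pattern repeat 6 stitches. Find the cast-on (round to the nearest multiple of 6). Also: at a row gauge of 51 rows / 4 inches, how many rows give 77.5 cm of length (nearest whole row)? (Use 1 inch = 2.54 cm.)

Cast on 378 stitches; work 389 rows.

Finished = 98.5 + 3 = 101.5 cm.
101.5 cm × 1/2.54 = 39.96 inches.
38/4 = 9.5 sts per in; 39.96 × 9.5 = 379.63 sts.
Nearest multiple of 6 → 378.
77.5 cm = 30.51 inches; × 12.75 = 389.03 → 389 rows.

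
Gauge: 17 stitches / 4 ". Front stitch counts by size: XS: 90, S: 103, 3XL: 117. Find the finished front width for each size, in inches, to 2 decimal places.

17/4 = 4.25 sts per in.
XS: 90 / 4.25 = 21.176 → 21.18 in.
S: 103 / 4.25 = 24.235 → 24.24 in.
3XL: 117 / 4.25 = 27.529 → 27.53 in.

XS 21.18 inches; S 24.24 inches; 3XL 27.53 inches.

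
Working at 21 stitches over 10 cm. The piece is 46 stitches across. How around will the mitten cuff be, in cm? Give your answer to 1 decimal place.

21.9 cm.

21 stitches / 10 cm = 2.1 stitches per cm.
46 / 2.1 = 21.90 cm.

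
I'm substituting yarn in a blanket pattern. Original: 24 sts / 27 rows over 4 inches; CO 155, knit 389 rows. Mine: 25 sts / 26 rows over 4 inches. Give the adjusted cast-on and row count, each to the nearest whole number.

Cast on 161 stitches; work 375 rows.

Stitches: 155 × 25/24 = 161.46 → 161.
Rows: 389 × 26/27 = 374.59 → 375.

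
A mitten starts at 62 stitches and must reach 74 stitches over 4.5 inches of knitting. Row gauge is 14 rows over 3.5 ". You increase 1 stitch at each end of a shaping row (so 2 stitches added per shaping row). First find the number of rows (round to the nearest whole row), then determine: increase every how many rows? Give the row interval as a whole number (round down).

Rows = 4.5 × 4 = 18.0 → 18 rows.
Stitches to add: 12 → 6 shaping rows (at 2 st each).
18 / 6 = 3.00 → every 3 rows.

Increase every 3rd row.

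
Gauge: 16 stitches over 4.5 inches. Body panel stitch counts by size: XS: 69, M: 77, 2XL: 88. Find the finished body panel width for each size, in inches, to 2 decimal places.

16/4.5 = 3.556 sts per in.
XS: 69 / 3.556 = 19.406 → 19.41 in.
M: 77 / 3.556 = 21.656 → 21.66 in.
2XL: 88 / 3.556 = 24.750 → 24.75 in.

XS 19.41 inches; M 21.66 inches; 2XL 24.75 inches.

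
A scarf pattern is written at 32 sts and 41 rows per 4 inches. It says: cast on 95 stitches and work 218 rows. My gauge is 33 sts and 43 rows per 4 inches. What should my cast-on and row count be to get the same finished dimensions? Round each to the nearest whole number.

Stitches: 95 × 33/32 = 97.97 → 98.
Rows: 218 × 43/41 = 228.63 → 229.

Cast on 98 stitches; work 229 rows.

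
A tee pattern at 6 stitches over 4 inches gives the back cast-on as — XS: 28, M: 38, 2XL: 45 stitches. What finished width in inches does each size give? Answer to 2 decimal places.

XS 18.67 inches; M 25.33 inches; 2XL 30.00 inches.

6/4 = 1.5 sts per in.
XS: 28 / 1.5 = 18.667 → 18.67 in.
M: 38 / 1.5 = 25.333 → 25.33 in.
2XL: 45 / 1.5 = 30.000 → 30.00 in.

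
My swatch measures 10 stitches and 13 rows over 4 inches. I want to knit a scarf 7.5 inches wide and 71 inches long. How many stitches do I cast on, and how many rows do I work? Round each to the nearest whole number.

Cast on 19 stitches and work 231 rows.

Stitch gauge = 10/4 = 2.5 sts/in; 7.5 × 2.5 = 18.75 → 19 sts.
Row gauge = 13/4 = 3.25 rows/in; 71 × 3.25 = 230.75 → 231 rows.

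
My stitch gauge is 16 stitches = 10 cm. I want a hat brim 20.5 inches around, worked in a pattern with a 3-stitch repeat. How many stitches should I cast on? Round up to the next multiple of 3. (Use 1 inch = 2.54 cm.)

84 stitches.

20.5 in = 20.5 × 2.54 = 52.07 cm.
16 / 10 = 1.6 sts/cm.
52.07 × 1.6 = 83.31 sts.
→ 84.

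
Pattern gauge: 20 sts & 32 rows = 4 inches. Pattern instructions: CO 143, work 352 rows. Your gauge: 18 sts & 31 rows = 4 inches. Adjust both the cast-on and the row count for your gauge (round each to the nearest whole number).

Cast on 129 stitches; work 341 rows.

Stitches: 143 × 18/20 = 128.70 → 129.
Rows: 352 × 31/32 = 341.00 → 341.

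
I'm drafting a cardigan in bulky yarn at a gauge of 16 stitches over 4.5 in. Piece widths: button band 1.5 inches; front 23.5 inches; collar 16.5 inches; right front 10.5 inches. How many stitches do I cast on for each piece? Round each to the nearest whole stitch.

button band 5; front 84; collar 59; right front 37.

Rate = 16/4.5 = 3.556 sts per in.
button band: 1.5 × 3.556 = 5.33 → 5.
front: 23.5 × 3.556 = 83.56 → 84.
collar: 16.5 × 3.556 = 58.67 → 59.
right front: 10.5 × 3.556 = 37.33 → 37.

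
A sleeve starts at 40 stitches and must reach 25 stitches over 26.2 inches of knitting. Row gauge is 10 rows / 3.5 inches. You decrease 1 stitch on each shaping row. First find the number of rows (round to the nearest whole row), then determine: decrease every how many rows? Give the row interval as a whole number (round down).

Decrease every 5th row.

Rows = 26.2 × 2.857 = 74.9 → 75 rows.
Stitches to remove: 15 → 15 shaping rows (at 1 st each).
75 / 15 = 5.00 → every 5 rows.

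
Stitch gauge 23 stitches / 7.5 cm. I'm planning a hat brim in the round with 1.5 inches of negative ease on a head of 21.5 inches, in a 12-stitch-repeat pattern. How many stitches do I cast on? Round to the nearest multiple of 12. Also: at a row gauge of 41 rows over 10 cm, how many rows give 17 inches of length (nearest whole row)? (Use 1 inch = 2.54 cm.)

Cast on 156 stitches; work 177 rows.

Finished = 21.5 − 1.5 = 20 inches.
20 inches × 2.54 = 50.80 cm.
23/7.5 = 3.067 sts per cm; 50.80 × 3.067 = 155.79 sts.
Nearest multiple of 12 → 156.
17 inches = 43.18 cm; × 4.1 = 177.04 → 177 rows.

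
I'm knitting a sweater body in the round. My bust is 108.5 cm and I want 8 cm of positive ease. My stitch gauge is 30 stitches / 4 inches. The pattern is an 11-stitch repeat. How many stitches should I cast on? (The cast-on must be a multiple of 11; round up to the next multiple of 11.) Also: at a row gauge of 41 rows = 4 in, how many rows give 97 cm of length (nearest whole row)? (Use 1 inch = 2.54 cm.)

Finished = 108.5 + 8 = 116.5 cm.
116.5 cm × 1/2.54 = 45.87 inches.
30/4 = 7.5 sts per in; 45.87 × 7.5 = 344.00 sts.
Next multiple of 11 → 352.
97 cm = 38.19 inches; × 10.25 = 391.44 → 391 rows.

Cast on 352 stitches; work 391 rows.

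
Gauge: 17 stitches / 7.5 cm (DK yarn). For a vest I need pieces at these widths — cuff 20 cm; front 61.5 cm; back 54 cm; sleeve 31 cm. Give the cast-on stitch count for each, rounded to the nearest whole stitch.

Rate = 17/7.5 = 2.267 sts per cm.
cuff: 20 × 2.267 = 45.33 → 45.
front: 61.5 × 2.267 = 139.40 → 139.
back: 54 × 2.267 = 122.40 → 122.
sleeve: 31 × 2.267 = 70.27 → 70.

cuff 45; front 139; back 122; sleeve 70.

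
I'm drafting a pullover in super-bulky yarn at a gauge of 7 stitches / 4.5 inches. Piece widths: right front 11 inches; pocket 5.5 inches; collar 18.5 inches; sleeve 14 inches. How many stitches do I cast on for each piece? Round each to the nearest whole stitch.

right front 17; pocket 9; collar 29; sleeve 22.

Rate = 7/4.5 = 1.556 sts per in.
right front: 11 × 1.556 = 17.11 → 17.
pocket: 5.5 × 1.556 = 8.56 → 9.
collar: 18.5 × 1.556 = 28.78 → 29.
sleeve: 14 × 1.556 = 21.78 → 22.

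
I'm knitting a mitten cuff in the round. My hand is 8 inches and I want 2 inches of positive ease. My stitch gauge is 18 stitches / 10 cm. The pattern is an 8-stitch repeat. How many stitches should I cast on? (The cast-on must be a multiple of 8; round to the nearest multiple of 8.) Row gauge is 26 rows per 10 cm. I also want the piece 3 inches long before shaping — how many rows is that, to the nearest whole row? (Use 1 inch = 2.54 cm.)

Finished = 8 + 2 = 10 inches.
10 inches × 2.54 = 25.40 cm.
18/10 = 1.8 sts per cm; 25.40 × 1.8 = 45.72 sts.
Nearest multiple of 8 → 48.
3 inches = 7.62 cm; × 2.6 = 19.81 → 20 rows.

Cast on 48 stitches; work 20 rows.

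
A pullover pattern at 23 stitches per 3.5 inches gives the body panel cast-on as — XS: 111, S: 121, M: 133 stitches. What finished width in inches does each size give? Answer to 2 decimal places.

23/3.5 = 6.571 sts per in.
XS: 111 / 6.571 = 16.891 → 16.89 in.
S: 121 / 6.571 = 18.413 → 18.41 in.
M: 133 / 6.571 = 20.239 → 20.24 in.

XS 16.89 inches; S 18.41 inches; M 20.24 inches.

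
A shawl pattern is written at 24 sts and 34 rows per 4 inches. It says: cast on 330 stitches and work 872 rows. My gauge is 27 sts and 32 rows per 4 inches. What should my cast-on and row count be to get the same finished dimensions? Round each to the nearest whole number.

Stitches: 330 × 27/24 = 371.25 → 371.
Rows: 872 × 32/34 = 820.71 → 821.

Cast on 371 stitches; work 821 rows.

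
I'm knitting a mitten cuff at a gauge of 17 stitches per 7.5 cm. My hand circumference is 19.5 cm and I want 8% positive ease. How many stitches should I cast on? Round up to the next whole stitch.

Finished = 19.5 × 1.08 = 21.06 cm.
17 / 7.5 = 2.267 sts per cm.
21.06 × 2.267 = 47.74 sts.
→ 48 sts.

48 stitches.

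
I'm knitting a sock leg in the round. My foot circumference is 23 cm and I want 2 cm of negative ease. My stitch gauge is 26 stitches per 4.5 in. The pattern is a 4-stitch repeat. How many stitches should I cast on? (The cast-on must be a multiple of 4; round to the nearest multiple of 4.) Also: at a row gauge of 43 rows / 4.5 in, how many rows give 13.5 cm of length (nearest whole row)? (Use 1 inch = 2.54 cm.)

Cast on 48 stitches; work 51 rows.

Finished = 23 − 2 = 21 cm.
21 cm × 1/2.54 = 8.27 inches.
26/4.5 = 5.778 sts per in; 8.27 × 5.778 = 47.77 sts.
Nearest multiple of 4 → 48.
13.5 cm = 5.31 inches; × 9.556 = 50.79 → 51 rows.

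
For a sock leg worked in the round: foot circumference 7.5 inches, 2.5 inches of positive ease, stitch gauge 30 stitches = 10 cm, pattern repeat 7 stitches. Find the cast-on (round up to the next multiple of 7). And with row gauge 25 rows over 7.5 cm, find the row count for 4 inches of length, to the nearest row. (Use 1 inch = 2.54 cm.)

Cast on 77 stitches; work 34 rows.

Finished = 7.5 + 2.5 = 10 inches.
10 inches × 2.54 = 25.40 cm.
30/10 = 3 sts per cm; 25.40 × 3 = 76.20 sts.
Next multiple of 7 → 77.
4 inches = 10.16 cm; × 3.333 = 33.87 → 34 rows.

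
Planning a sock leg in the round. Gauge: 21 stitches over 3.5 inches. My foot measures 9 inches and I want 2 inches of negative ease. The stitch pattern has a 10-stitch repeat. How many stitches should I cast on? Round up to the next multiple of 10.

Finished = 9 − 2 = 7 inches.
21 / 3.5 = 6 sts/in.
7 × 6 = 42.00 sts.
Next multiple of 10: 50.

50 stitches.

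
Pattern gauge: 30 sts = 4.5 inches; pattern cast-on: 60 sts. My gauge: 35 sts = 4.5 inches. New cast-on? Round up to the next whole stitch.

Scale factor = 35 / 30 = 1.167.
60 × 35 / 30 = 70.00 sts.

CO 70 sts.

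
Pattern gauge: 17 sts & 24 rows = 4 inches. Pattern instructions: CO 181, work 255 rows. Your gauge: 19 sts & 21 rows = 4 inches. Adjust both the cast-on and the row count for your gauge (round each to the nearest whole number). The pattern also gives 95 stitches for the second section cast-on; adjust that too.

Stitches: 181 × 19/17 = 202.29 → 202.
Rows: 255 × 21/24 = 223.12 → 223.
second section cast-on: 95 × 19/17 = 106.18 → 106.

Cast on 202 stitches; work 223 rows; second section cast-on 106 stitches.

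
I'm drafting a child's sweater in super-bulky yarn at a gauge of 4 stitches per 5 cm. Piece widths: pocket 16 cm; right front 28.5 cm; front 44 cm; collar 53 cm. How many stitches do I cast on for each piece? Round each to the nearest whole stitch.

pocket 13; right front 23; front 35; collar 42.

Rate = 4/5 = 0.8 sts per cm.
pocket: 16 × 0.8 = 12.80 → 13.
right front: 28.5 × 0.8 = 22.80 → 23.
front: 44 × 0.8 = 35.20 → 35.
collar: 53 × 0.8 = 42.40 → 42.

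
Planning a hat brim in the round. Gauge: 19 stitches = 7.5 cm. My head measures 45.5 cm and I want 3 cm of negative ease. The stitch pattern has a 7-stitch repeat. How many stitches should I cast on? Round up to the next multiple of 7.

112 stitches.

Finished = 45.5 − 3 = 42.5 cm.
19 / 7.5 = 2.533 sts/cm.
42.5 × 2.533 = 107.67 sts.
Next multiple of 7: 112.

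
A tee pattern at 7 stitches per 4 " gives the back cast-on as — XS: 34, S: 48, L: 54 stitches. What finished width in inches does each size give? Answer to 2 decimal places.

7/4 = 1.75 sts per in.
XS: 34 / 1.75 = 19.429 → 19.43 in.
S: 48 / 1.75 = 27.429 → 27.43 in.
L: 54 / 1.75 = 30.857 → 30.86 in.

XS 19.43 inches; S 27.43 inches; L 30.86 inches.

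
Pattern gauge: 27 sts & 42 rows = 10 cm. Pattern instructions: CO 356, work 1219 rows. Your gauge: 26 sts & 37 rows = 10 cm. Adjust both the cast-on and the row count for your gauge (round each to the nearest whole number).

Stitches: 356 × 26/27 = 342.81 → 343.
Rows: 1219 × 37/42 = 1073.88 → 1074.

Cast on 343 stitches; work 1074 rows.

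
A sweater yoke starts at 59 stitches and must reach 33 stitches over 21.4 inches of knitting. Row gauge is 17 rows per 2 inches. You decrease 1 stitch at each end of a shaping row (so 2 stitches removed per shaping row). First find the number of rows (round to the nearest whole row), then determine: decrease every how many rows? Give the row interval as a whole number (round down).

Rows = 21.4 × 8.5 = 181.9 → 182 rows.
Stitches to remove: 26 → 13 shaping rows (at 2 st each).
182 / 13 = 14.00 → every 14 rows.

Decrease every 14th row.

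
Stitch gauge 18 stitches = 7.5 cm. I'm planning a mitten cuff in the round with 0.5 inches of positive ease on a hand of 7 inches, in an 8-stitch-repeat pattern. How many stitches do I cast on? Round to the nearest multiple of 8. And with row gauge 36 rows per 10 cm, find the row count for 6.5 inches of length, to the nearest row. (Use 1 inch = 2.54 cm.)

Finished = 7 + 0.5 = 7.5 inches.
7.5 inches × 2.54 = 19.05 cm.
18/7.5 = 2.4 sts per cm; 19.05 × 2.4 = 45.72 sts.
Nearest multiple of 8 → 48.
6.5 inches = 16.51 cm; × 3.6 = 59.44 → 59 rows.

Cast on 48 stitches; work 59 rows.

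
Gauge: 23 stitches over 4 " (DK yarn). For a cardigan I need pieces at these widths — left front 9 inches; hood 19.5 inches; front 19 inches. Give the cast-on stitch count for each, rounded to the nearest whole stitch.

Rate = 23/4 = 5.75 sts per in.
left front: 9 × 5.75 = 51.75 → 52.
hood: 19.5 × 5.75 = 112.12 → 112.
front: 19 × 5.75 = 109.25 → 109.

left front 52; hood 112; front 109.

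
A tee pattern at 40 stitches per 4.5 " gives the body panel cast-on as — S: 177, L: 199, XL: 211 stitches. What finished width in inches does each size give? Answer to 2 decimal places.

40/4.5 = 8.889 sts per in.
S: 177 / 8.889 = 19.913 → 19.91 in.
L: 199 / 8.889 = 22.387 → 22.39 in.
XL: 211 / 8.889 = 23.738 → 23.74 in.

S 19.91 inches; L 22.39 inches; XL 23.74 inches.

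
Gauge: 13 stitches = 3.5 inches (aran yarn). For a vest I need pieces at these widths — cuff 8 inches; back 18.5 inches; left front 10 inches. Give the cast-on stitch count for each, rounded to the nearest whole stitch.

Rate = 13/3.5 = 3.714 sts per in.
cuff: 8 × 3.714 = 29.71 → 30.
back: 18.5 × 3.714 = 68.71 → 69.
left front: 10 × 3.714 = 37.14 → 37.

cuff 30; back 69; left front 37.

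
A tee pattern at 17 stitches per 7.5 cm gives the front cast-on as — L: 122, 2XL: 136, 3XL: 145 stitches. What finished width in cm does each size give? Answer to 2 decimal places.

L 53.82 cm; 2XL 60.00 cm; 3XL 63.97 cm.

17/7.5 = 2.267 sts per cm.
L: 122 / 2.267 = 53.824 → 53.82 cm.
2XL: 136 / 2.267 = 60.000 → 60.00 cm.
3XL: 145 / 2.267 = 63.971 → 63.97 cm.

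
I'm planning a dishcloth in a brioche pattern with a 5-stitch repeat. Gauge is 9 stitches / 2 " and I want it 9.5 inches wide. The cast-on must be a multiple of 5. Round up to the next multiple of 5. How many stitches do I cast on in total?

9 / 2 = 4.5 sts per inch.
9.5 × 4.5 = 42.75 sts.
Next multiple of 5: 45.

CO 45 sts.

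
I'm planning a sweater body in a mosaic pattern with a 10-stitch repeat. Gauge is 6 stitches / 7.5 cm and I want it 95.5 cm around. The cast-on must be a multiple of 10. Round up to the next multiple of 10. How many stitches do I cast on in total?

6 / 7.5 = 0.8 sts per cm.
95.5 × 0.8 = 76.40 sts.
Next multiple of 10: 80.

80 stitches.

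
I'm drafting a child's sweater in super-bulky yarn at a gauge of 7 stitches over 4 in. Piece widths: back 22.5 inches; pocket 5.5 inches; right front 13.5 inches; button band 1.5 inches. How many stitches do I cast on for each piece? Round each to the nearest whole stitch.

back 39; pocket 10; right front 24; button band 3.

Rate = 7/4 = 1.75 sts per in.
back: 22.5 × 1.75 = 39.38 → 39.
pocket: 5.5 × 1.75 = 9.62 → 10.
right front: 13.5 × 1.75 = 23.62 → 24.
button band: 1.5 × 1.75 = 2.62 → 3.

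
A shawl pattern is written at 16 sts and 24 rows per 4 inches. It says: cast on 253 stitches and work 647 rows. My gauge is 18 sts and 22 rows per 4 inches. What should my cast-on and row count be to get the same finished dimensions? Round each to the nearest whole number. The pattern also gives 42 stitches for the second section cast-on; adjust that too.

Stitches: 253 × 18/16 = 284.62 → 285.
Rows: 647 × 22/24 = 593.08 → 593.
second section cast-on: 42 × 18/16 = 47.25 → 47.

Cast on 285 stitches; work 593 rows; second section cast-on 47 stitches.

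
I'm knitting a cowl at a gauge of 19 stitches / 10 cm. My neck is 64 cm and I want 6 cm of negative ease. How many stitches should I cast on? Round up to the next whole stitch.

Cast on 111 stitches.

Finished = 64 − 6 = 58 cm.
19 / 10 = 1.9 sts per cm.
58.00 × 1.9 = 110.20 sts.
→ 111 sts.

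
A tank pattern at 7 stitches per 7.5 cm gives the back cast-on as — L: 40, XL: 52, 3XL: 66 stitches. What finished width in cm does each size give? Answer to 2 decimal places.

7/7.5 = 0.933 sts per cm.
L: 40 / 0.933 = 42.857 → 42.86 cm.
XL: 52 / 0.933 = 55.714 → 55.71 cm.
3XL: 66 / 0.933 = 70.714 → 70.71 cm.

L 42.86 cm; XL 55.71 cm; 3XL 70.71 cm.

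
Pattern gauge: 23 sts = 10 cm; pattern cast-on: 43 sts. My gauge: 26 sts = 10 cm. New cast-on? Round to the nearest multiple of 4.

48 stitches.

Scale factor = 26 / 23 = 1.130.
43 × 26 / 23 = 48.61 sts.
→ 48 sts.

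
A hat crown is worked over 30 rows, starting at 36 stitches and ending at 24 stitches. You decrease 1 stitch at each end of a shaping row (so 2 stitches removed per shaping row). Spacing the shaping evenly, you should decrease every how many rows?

Stitches to remove: |24 − 36| = 12.
Shaping rows needed: 12 / 2 = 6.
30 rows / 6 = every 5 rows.

Decrease every 5th row.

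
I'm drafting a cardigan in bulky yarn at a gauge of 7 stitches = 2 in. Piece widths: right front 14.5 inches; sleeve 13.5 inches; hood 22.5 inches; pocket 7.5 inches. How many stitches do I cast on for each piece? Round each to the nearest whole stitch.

Rate = 7/2 = 3.5 sts per in.
right front: 14.5 × 3.5 = 50.75 → 51.
sleeve: 13.5 × 3.5 = 47.25 → 47.
hood: 22.5 × 3.5 = 78.75 → 79.
pocket: 7.5 × 3.5 = 26.25 → 26.

right front 51; sleeve 47; hood 79; pocket 26.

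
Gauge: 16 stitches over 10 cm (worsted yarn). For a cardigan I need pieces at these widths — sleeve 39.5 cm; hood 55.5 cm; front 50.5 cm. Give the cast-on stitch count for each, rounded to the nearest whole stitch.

Rate = 16/10 = 1.6 sts per cm.
sleeve: 39.5 × 1.6 = 63.20 → 63.
hood: 55.5 × 1.6 = 88.80 → 89.
front: 50.5 × 1.6 = 80.80 → 81.

sleeve 63; hood 89; front 81.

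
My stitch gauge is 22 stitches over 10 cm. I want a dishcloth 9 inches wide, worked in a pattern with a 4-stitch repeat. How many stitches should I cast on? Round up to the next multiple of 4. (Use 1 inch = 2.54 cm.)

9 in = 9 × 2.54 = 22.86 cm.
22 / 10 = 2.2 sts/cm.
22.86 × 2.2 = 50.29 sts.
→ 52.

Cast on 52 stitches.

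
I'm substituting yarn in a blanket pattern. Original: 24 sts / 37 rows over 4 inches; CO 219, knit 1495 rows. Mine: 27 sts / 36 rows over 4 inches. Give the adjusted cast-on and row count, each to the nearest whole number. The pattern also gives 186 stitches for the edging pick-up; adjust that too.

Cast on 246 stitches; work 1455 rows; edging pick-up 209 stitches.

Stitches: 219 × 27/24 = 246.38 → 246.
Rows: 1495 × 36/37 = 1454.59 → 1455.
edging pick-up: 186 × 27/24 = 209.25 → 209.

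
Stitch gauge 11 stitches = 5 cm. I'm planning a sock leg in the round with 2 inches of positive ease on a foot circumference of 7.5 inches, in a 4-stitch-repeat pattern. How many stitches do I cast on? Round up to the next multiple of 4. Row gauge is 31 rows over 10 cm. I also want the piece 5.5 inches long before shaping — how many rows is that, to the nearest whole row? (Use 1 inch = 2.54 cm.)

Finished = 7.5 + 2 = 9.5 inches.
9.5 inches × 2.54 = 24.13 cm.
11/5 = 2.2 sts per cm; 24.13 × 2.2 = 53.09 sts.
Next multiple of 4 → 56.
5.5 inches = 13.97 cm; × 3.1 = 43.31 → 43 rows.

Cast on 56 stitches; work 43 rows.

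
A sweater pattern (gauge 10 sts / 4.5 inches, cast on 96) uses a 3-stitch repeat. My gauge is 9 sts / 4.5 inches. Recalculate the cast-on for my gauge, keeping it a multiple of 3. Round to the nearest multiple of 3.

87 stitches.

96 × 9 / 10 = 86.40.
Nearest multiple of 3: 87.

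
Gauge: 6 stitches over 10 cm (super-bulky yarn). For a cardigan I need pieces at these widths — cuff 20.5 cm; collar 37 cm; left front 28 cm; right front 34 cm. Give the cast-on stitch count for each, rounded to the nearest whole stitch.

cuff 12; collar 22; left front 17; right front 20.

Rate = 6/10 = 0.6 sts per cm.
cuff: 20.5 × 0.6 = 12.30 → 12.
collar: 37 × 0.6 = 22.20 → 22.
left front: 28 × 0.6 = 16.80 → 17.
right front: 34 × 0.6 = 20.40 → 20.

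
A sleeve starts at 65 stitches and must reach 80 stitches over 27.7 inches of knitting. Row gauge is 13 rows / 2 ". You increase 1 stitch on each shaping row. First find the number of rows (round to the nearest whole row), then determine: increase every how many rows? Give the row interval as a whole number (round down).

Increase every 12th row.

Rows = 27.7 × 6.5 = 180.0 → 180 rows.
Stitches to add: 15 → 15 shaping rows (at 1 st each).
180 / 15 = 12.00 → every 12 rows.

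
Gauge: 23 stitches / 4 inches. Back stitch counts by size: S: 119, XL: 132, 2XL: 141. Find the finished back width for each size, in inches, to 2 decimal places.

S 20.70 inches; XL 22.96 inches; 2XL 24.52 inches.

23/4 = 5.75 sts per in.
S: 119 / 5.75 = 20.696 → 20.70 in.
XL: 132 / 5.75 = 22.957 → 22.96 in.
2XL: 141 / 5.75 = 24.522 → 24.52 in.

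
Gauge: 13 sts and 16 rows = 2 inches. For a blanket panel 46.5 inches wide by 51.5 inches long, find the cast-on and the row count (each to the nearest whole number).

Stitch gauge = 13/2 = 6.5 sts/in; 46.5 × 6.5 = 302.25 → 302 sts.
Row gauge = 16/2 = 8 rows/in; 51.5 × 8 = 412.00 → 412 rows.

Cast on 302 stitches and work 412 rows.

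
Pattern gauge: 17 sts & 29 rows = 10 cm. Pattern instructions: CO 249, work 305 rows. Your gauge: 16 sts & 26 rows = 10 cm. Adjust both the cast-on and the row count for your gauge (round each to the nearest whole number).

Cast on 234 stitches; work 273 rows.

Stitches: 249 × 16/17 = 234.35 → 234.
Rows: 305 × 26/29 = 273.45 → 273.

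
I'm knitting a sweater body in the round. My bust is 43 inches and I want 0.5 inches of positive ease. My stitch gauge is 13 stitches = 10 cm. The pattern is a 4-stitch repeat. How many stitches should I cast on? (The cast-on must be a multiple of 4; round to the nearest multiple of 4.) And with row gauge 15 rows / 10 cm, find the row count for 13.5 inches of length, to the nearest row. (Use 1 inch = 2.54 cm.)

Finished = 43 + 0.5 = 43.5 inches.
43.5 inches × 2.54 = 110.49 cm.
13/10 = 1.3 sts per cm; 110.49 × 1.3 = 143.64 sts.
Nearest multiple of 4 → 144.
13.5 inches = 34.29 cm; × 1.5 = 51.44 → 51 rows.

Cast on 144 stitches; work 51 rows.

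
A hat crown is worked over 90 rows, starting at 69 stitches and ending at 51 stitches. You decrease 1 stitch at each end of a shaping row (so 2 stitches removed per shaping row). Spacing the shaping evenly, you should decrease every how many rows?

Decrease every 10th row.

Stitches to remove: |51 − 69| = 18.
Shaping rows needed: 18 / 2 = 9.
90 rows / 9 = every 10 rows.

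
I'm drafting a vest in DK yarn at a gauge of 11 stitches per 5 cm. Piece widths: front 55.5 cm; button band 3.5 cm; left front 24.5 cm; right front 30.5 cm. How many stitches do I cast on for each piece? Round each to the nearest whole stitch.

Rate = 11/5 = 2.2 sts per cm.
front: 55.5 × 2.2 = 122.10 → 122.
button band: 3.5 × 2.2 = 7.70 → 8.
left front: 24.5 × 2.2 = 53.90 → 54.
right front: 30.5 × 2.2 = 67.10 → 67.

front 122; button band 8; left front 54; right front 67.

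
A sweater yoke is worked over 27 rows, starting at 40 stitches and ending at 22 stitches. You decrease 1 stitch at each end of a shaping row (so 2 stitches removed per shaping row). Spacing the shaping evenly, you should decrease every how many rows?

Stitches to remove: |22 − 40| = 18.
Shaping rows needed: 18 / 2 = 9.
27 rows / 9 = every 3 rows.

Decrease every 3rd row.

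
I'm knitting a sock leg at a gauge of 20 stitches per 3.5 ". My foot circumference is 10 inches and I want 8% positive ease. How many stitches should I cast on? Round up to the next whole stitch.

Finished = 10 × 1.08 = 10.80 in.
20 / 3.5 = 5.714 sts per inch.
10.80 × 5.714 = 61.71 sts.
→ 62 sts.

62 stitches.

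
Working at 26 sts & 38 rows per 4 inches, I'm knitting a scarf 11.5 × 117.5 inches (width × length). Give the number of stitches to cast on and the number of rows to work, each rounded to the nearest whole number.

Stitch gauge = 26/4 = 6.5 sts/in; 11.5 × 6.5 = 74.75 → 75 sts.
Row gauge = 38/4 = 9.5 rows/in; 117.5 × 9.5 = 1116.25 → 1116 rows.

Cast on 75 stitches and work 1116 rows.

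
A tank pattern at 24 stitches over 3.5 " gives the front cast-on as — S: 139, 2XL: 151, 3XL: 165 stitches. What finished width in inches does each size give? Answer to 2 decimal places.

S 20.27 inches; 2XL 22.02 inches; 3XL 24.06 inches.

24/3.5 = 6.857 sts per in.
S: 139 / 6.857 = 20.271 → 20.27 in.
2XL: 151 / 6.857 = 22.021 → 22.02 in.
3XL: 165 / 6.857 = 24.062 → 24.06 in.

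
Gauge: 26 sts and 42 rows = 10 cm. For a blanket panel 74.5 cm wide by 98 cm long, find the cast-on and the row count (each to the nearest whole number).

Cast on 194 stitches and work 412 rows.

Stitch gauge = 26/10 = 2.6 sts/cm; 74.5 × 2.6 = 193.70 → 194 sts.
Row gauge = 42/10 = 4.2 rows/cm; 98 × 4.2 = 411.60 → 412 rows.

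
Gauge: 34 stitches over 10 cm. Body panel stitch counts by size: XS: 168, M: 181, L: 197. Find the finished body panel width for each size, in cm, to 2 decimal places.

XS 49.41 cm; M 53.24 cm; L 57.94 cm.

34/10 = 3.4 sts per cm.
XS: 168 / 3.4 = 49.412 → 49.41 cm.
M: 181 / 3.4 = 53.235 → 53.24 cm.
L: 197 / 3.4 = 57.941 → 57.94 cm.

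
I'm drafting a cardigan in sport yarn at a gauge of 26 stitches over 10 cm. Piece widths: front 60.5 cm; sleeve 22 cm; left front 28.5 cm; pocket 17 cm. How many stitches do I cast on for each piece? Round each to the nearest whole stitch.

front 157; sleeve 57; left front 74; pocket 44.

Rate = 26/10 = 2.6 sts per cm.
front: 60.5 × 2.6 = 157.30 → 157.
sleeve: 22 × 2.6 = 57.20 → 57.
left front: 28.5 × 2.6 = 74.10 → 74.
pocket: 17 × 2.6 = 44.20 → 44.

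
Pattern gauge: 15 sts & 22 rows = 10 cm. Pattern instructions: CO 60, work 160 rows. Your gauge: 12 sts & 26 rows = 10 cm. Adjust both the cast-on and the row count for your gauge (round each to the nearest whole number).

Stitches: 60 × 12/15 = 48.00 → 48.
Rows: 160 × 26/22 = 189.09 → 189.

Cast on 48 stitches; work 189 rows.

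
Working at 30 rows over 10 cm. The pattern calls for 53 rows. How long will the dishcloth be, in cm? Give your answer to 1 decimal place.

30 rows / 10 cm = 3 rows per cm.
53 / 3 = 17.67 cm.

17.7 cm.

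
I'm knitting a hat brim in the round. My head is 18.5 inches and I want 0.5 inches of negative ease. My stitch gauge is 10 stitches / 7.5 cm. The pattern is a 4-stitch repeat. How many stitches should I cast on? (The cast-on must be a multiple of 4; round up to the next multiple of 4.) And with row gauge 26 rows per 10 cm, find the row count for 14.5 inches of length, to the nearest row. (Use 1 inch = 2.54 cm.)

Cast on 64 stitches; work 96 rows.

Finished = 18.5 − 0.5 = 18 inches.
18 inches × 2.54 = 45.72 cm.
10/7.5 = 1.333 sts per cm; 45.72 × 1.333 = 60.96 sts.
Next multiple of 4 → 64.
14.5 inches = 36.83 cm; × 2.6 = 95.76 → 96 rows.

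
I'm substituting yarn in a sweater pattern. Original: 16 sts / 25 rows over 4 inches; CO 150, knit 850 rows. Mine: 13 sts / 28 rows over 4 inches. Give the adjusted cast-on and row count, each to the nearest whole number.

Cast on 122 stitches; work 952 rows.

Stitches: 150 × 13/16 = 121.88 → 122.
Rows: 850 × 28/25 = 952.00 → 952.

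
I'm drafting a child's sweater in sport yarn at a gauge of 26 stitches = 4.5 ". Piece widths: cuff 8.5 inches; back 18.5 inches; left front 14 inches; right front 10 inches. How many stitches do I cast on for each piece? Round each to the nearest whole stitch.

Rate = 26/4.5 = 5.778 sts per in.
cuff: 8.5 × 5.778 = 49.11 → 49.
back: 18.5 × 5.778 = 106.89 → 107.
left front: 14 × 5.778 = 80.89 → 81.
right front: 10 × 5.778 = 57.78 → 58.

cuff 49; back 107; left front 81; right front 58.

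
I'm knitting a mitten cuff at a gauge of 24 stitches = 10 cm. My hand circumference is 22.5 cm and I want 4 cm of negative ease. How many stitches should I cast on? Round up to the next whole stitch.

Finished = 22.5 − 4 = 18.5 cm.
24 / 10 = 2.4 sts per cm.
18.50 × 2.4 = 44.40 sts.
→ 45 sts.

45 stitches.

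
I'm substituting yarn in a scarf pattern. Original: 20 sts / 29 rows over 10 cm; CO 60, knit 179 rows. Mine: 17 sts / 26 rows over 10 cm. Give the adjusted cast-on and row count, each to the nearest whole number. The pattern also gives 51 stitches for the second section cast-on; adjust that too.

Cast on 51 stitches; work 160 rows; second section cast-on 43 stitches.

Stitches: 60 × 17/20 = 51.00 → 51.
Rows: 179 × 26/29 = 160.48 → 160.
second section cast-on: 51 × 17/20 = 43.35 → 43.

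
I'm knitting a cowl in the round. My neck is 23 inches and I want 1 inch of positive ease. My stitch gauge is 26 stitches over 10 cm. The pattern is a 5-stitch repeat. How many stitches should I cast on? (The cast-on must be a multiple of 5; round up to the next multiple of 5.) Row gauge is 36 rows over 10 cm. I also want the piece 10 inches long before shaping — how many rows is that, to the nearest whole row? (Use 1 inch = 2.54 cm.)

Cast on 160 stitches; work 91 rows.

Finished = 23 + 1 = 24 inches.
24 inches × 2.54 = 60.96 cm.
26/10 = 2.6 sts per cm; 60.96 × 2.6 = 158.50 sts.
Next multiple of 5 → 160.
10 inches = 25.40 cm; × 3.6 = 91.44 → 91 rows.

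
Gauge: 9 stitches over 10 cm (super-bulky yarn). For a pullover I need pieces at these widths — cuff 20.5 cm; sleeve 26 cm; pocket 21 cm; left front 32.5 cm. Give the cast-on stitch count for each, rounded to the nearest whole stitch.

cuff 18; sleeve 23; pocket 19; left front 29.

Rate = 9/10 = 0.9 sts per cm.
cuff: 20.5 × 0.9 = 18.45 → 18.
sleeve: 26 × 0.9 = 23.40 → 23.
pocket: 21 × 0.9 = 18.90 → 19.
left front: 32.5 × 0.9 = 29.25 → 29.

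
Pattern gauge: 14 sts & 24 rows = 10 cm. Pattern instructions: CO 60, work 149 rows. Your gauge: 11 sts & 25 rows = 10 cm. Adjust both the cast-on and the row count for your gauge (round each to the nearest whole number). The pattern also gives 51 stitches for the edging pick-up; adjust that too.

Cast on 47 stitches; work 155 rows; edging pick-up 40 stitches.

Stitches: 60 × 11/14 = 47.14 → 47.
Rows: 149 × 25/24 = 155.21 → 155.
edging pick-up: 51 × 11/14 = 40.07 → 40.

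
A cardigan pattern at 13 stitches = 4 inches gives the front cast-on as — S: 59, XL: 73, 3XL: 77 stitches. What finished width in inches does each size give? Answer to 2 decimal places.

13/4 = 3.25 sts per in.
S: 59 / 3.25 = 18.154 → 18.15 in.
XL: 73 / 3.25 = 22.462 → 22.46 in.
3XL: 77 / 3.25 = 23.692 → 23.69 in.

S 18.15 inches; XL 22.46 inches; 3XL 23.69 inches.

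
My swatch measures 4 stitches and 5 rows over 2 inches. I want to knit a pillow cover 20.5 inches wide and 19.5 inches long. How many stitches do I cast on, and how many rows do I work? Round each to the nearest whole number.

Cast on 41 stitches and work 49 rows.

Stitch gauge = 4/2 = 2 sts/in; 20.5 × 2 = 41.00 → 41 sts.
Row gauge = 5/2 = 2.5 rows/in; 19.5 × 2.5 = 48.75 → 49 rows.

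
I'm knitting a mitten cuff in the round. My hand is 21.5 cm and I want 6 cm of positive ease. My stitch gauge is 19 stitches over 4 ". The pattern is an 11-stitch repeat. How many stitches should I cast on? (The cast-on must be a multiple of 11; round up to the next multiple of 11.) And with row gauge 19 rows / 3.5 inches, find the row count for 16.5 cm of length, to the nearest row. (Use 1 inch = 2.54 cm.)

Finished = 21.5 + 6 = 27.5 cm.
27.5 cm × 1/2.54 = 10.83 inches.
19/4 = 4.75 sts per in; 10.83 × 4.75 = 51.43 sts.
Next multiple of 11 → 55.
16.5 cm = 6.50 inches; × 5.429 = 35.26 → 35 rows.

Cast on 55 stitches; work 35 rows.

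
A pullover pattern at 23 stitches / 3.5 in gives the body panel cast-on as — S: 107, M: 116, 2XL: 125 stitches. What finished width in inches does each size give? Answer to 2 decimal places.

23/3.5 = 6.571 sts per in.
S: 107 / 6.571 = 16.283 → 16.28 in.
M: 116 / 6.571 = 17.652 → 17.65 in.
2XL: 125 / 6.571 = 19.022 → 19.02 in.

S 16.28 inches; M 17.65 inches; 2XL 19.02 inches.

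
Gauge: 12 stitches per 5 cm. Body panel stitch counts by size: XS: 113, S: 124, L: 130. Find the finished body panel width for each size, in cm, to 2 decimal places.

12/5 = 2.4 sts per cm.
XS: 113 / 2.4 = 47.083 → 47.08 cm.
S: 124 / 2.4 = 51.667 → 51.67 cm.
L: 130 / 2.4 = 54.167 → 54.17 cm.

XS 47.08 cm; S 51.67 cm; L 54.17 cm.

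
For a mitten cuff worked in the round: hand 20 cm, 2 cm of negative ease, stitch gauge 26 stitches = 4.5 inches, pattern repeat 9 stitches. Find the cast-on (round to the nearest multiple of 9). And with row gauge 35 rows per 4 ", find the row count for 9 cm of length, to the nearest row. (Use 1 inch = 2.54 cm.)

Finished = 20 − 2 = 18 cm.
18 cm × 1/2.54 = 7.09 inches.
26/4.5 = 5.778 sts per in; 7.09 × 5.778 = 40.94 sts.
Nearest multiple of 9 → 45.
9 cm = 3.54 inches; × 8.75 = 31.00 → 31 rows.

Cast on 45 stitches; work 31 rows.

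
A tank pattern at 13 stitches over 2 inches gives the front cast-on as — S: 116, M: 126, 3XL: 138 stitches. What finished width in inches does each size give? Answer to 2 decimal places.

S 17.85 inches; M 19.38 inches; 3XL 21.23 inches.

13/2 = 6.5 sts per in.
S: 116 / 6.5 = 17.846 → 17.85 in.
M: 126 / 6.5 = 19.385 → 19.38 in.
3XL: 138 / 6.5 = 21.231 → 21.23 in.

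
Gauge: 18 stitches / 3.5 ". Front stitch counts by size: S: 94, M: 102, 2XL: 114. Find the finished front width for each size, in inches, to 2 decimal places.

18/3.5 = 5.143 sts per in.
S: 94 / 5.143 = 18.278 → 18.28 in.
M: 102 / 5.143 = 19.833 → 19.83 in.
2XL: 114 / 5.143 = 22.167 → 22.17 in.

S 18.28 inches; M 19.83 inches; 2XL 22.17 inches.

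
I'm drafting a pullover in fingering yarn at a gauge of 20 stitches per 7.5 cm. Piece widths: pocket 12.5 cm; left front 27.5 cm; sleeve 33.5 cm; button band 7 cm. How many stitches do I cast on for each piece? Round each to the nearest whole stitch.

pocket 33; left front 73; sleeve 89; button band 19.

Rate = 20/7.5 = 2.667 sts per cm.
pocket: 12.5 × 2.667 = 33.33 → 33.
left front: 27.5 × 2.667 = 73.33 → 73.
sleeve: 33.5 × 2.667 = 89.33 → 89.
button band: 7 × 2.667 = 18.67 → 19.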